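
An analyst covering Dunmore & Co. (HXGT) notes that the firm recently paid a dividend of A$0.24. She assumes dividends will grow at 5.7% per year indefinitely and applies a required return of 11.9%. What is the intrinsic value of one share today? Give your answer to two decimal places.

A$4.09

Gordon growth model: P₀ = D₁/(r − g). D₁ = 0.24 × (1 + 0.057) = 0.2537.
P₀ = 0.2537 / (0.119 − 0.057) = 0.2537 / 0.062 = 4.0916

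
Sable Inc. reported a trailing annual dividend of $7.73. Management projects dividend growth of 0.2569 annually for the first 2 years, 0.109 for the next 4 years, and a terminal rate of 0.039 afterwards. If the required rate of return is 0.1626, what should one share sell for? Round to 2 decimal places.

$112.43

Three-stage DDM. Project D₁…D_6; terminal Gordon value at t=6 with g = 0.039; discount at r = 0.1626.
D_1 = 9.7158
D_2 = 12.2118
D_3 = 13.5429
D_4 = 15.0191
D_5 = 16.6562
D_6 = 18.4717
TV_6 = 19.1921/(0.1626−0.039) = 155.2760
P₀ = Σ Dₜ/(1+r)ᵗ + TV_6/(1+r)^6 = 112.4349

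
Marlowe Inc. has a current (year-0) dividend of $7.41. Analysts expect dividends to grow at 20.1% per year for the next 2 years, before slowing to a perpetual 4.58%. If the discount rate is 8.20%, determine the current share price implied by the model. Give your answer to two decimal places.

Two-stage DDM. Project D₁…D_2 at 0.201, terminal growth 0.0458, discount at r = 0.082.
D_1 = 8.8994
D_2 = 10.6882
Terminal value at t=2: TV = D_3/(r−g) = 11.1777/(0.082−0.0458) = 308.7765
P₀ = 8.8994/(1+0.082)^1 + 10.6882/(1+0.082)^2 + 308.7765/(1+0.082)^2 = 281.1029

$281.10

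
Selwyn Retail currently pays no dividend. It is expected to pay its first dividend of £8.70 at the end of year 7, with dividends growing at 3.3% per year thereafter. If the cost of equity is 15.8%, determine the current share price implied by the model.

£28.86

Deferred-dividend DDM. At t=6 the remaining stream is a growing perpetuity with first payment D_7 = 8.70.
V_6 = D_7/(r−g) = 8.70/(0.158−0.033) = 69.6000
P₀ = V_6/(1+r)^6 = 69.6000/(1+0.158)^6 = 28.8641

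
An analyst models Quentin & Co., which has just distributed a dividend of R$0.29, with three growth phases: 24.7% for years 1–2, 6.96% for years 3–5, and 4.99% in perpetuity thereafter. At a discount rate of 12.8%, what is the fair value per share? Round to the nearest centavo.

R$5.69

Three-stage DDM. Project D₁…D_5; terminal Gordon value at t=5 with g = 0.0499; discount at r = 0.128.
D_1 = 0.3616
D_2 = 0.4510
D_3 = 0.4823
D_4 = 0.5159
D_5 = 0.5518
TV_5 = 0.5794/(0.128−0.0499) = 7.4181
P₀ = Σ Dₜ/(1+r)ᵗ + TV_5/(1+r)^5 = 5.6940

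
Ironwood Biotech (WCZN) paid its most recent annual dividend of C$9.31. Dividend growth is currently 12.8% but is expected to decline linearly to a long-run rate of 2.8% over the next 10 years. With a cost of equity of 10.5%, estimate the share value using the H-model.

H-model: P₀ = D₀[(1+g_L) + H(g_S−g_L)]/(r−g_L), with H = 10/2 = 5.
P₀ = 9.31 × [(1+0.028) + 5×(0.128−0.028)] / (0.105−0.028)
   = 9.31 × 1.5280 / 0.077 = 184.7491

C$184.75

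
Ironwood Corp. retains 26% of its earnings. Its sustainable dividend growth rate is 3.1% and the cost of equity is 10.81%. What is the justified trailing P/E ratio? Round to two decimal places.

9.90

Payout ratio b = 1 − 0.26 = 0.74.
Justified trailing P/E = b(1+g)/(r−g) = 0.74×(1+0.031)/(0.1081−0.031) = 9.8955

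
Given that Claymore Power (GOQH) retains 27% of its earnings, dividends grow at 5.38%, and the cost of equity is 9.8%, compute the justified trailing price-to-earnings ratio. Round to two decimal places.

17.40

Payout ratio b = 1 − 0.27 = 0.73.
Justified trailing P/E = b(1+g)/(r−g) = 0.73×(1+0.0538)/(0.098−0.0538) = 17.4044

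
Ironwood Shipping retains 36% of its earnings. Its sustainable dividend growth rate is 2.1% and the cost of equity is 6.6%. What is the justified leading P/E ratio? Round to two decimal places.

Payout ratio b = 1 − 0.36 = 0.64.
Justified leading P/E = b/(r−g) = 0.64/(0.066−0.021) = 14.2222

14.22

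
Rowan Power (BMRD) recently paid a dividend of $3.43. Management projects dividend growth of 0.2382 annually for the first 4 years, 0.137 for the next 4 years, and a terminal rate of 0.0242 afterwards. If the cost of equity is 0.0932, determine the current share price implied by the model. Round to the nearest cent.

$141.90

Three-stage DDM. Project D₁…D_8; terminal Gordon value at t=8 with g = 0.0242; discount at r = 0.0932.
D_1 = 4.2470
D_2 = 5.2587
D_3 = 6.5113
D_4 = 8.0623
D_5 = 9.1668
D_6 = 10.4227
D_7 = 11.8506
D_8 = 13.4741
TV_8 = 13.8002/(0.0932−0.0242) = 200.0022
P₀ = Σ Dₜ/(1+r)ᵗ + TV_8/(1+r)^8 = 141.8957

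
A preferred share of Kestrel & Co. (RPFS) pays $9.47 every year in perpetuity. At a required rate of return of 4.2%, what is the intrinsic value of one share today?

$225.48

Zero-growth DDM (perpetuity): P₀ = D/r = 9.47 / 0.042 = 225.4762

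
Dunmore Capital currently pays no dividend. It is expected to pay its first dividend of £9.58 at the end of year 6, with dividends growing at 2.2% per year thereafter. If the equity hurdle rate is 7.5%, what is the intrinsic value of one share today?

£125.91

Deferred-dividend DDM. At t=5 the remaining stream is a growing perpetuity with first payment D_6 = 9.58.
V_5 = D_6/(r−g) = 9.58/(0.075−0.022) = 180.7547
P₀ = V_5/(1+r)^5 = 180.7547/(1+0.075)^5 = 125.9063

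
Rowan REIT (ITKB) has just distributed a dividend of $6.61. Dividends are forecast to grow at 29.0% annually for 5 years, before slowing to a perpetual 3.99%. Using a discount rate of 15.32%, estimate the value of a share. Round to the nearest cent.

Two-stage DDM. Project D₁…D_5 at 0.29, terminal growth 0.0399, discount at r = 0.1532.
D_1 = 8.5269
D_2 = 10.9997
D_3 = 14.1896
D_4 = 18.3046
D_5 = 23.6129
Terminal value at t=5: TV = D_6/(r−g) = 24.5551/(0.1532−0.0399) = 216.7263
P₀ = 8.5269/(1+0.1532)^1 + 10.9997/(1+0.1532)^2 + 14.1896/(1+0.1532)^3 + 18.3046/(1+0.1532)^4 + 23.6129/(1+0.1532)^5 + 216.7263/(1+0.1532)^5 = 153.1103

$153.11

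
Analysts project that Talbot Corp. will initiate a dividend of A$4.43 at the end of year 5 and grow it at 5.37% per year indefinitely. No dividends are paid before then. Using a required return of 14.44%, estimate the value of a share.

A$28.48

Deferred-dividend DDM. At t=4 the remaining stream is a growing perpetuity with first payment D_5 = 4.43.
V_4 = D_5/(r−g) = 4.43/(0.1444−0.0537) = 48.8423
P₀ = V_4/(1+r)^4 = 48.8423/(1+0.1444)^4 = 28.4764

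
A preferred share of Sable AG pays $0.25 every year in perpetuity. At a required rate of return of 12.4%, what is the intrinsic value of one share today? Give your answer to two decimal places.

Zero-growth DDM (perpetuity): P₀ = D/r = 0.25 / 0.124 = 2.0161

$2.02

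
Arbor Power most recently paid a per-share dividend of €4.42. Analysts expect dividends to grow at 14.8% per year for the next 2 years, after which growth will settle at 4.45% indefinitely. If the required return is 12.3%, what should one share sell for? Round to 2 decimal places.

€70.60

Two-stage DDM. Project D₁…D_2 at 0.148, terminal growth 0.0445, discount at r = 0.123.
D_1 = 5.0742
D_2 = 5.8251
Terminal value at t=2: TV = D_3/(r−g) = 6.0844/(0.123−0.0445) = 77.5077
P₀ = 5.0742/(1+0.123)^1 + 5.8251/(1+0.123)^2 + 77.5077/(1+0.123)^2 = 70.5964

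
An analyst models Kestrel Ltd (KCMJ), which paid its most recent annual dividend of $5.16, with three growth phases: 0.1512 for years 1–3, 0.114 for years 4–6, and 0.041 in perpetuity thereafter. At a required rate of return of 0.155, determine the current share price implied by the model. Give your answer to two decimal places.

$71.50

Three-stage DDM. Project D₁…D_6; terminal Gordon value at t=6 with g = 0.041; discount at r = 0.155.
D_1 = 5.9402
D_2 = 6.8383
D_3 = 7.8723
D_4 = 8.7698
D_5 = 9.7695
D_6 = 10.8832
TV_6 = 11.3294/(0.155−0.041) = 99.3810
P₀ = Σ Dₜ/(1+r)ᵗ + TV_6/(1+r)^6 = 71.5046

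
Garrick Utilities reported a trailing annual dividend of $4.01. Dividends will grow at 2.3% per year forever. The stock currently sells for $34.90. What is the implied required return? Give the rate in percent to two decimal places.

14.05%

Rearranging the constant-growth DDM: r = D₁/P₀ + g.
D₁ = 4.01 × (1 + 0.023) = 4.1022.
r = 4.1022 / 34.90 + 0.023 = 0.11754 + 0.023 = 0.14054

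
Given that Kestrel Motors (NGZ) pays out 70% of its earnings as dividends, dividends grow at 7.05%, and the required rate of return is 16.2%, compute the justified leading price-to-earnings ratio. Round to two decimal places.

Justified leading P/E = b/(r−g) = 0.70/(0.162−0.0705) = 7.6503

7.65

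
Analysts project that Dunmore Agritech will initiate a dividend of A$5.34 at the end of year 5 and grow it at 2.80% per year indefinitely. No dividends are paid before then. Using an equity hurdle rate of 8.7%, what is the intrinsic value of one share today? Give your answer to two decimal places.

A$64.83

Deferred-dividend DDM. At t=4 the remaining stream is a growing perpetuity with first payment D_5 = 5.34.
V_4 = D_5/(r−g) = 5.34/(0.087−0.028) = 90.5085
P₀ = V_4/(1+r)^4 = 90.5085/(1+0.087)^4 = 64.8293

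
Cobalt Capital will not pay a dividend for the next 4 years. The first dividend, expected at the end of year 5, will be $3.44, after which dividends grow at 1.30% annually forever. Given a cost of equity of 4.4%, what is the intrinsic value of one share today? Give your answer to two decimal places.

$93.41

Deferred-dividend DDM. At t=4 the remaining stream is a growing perpetuity with first payment D_5 = 3.44.
V_4 = D_5/(r−g) = 3.44/(0.044−0.013) = 110.9677
P₀ = V_4/(1+r)^4 = 110.9677/(1+0.044)^4 = 93.4103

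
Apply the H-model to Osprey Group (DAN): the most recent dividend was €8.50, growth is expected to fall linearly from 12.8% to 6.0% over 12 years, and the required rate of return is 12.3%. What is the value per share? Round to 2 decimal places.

€198.06

H-model: P₀ = D₀[(1+g_L) + H(g_S−g_L)]/(r−g_L), with H = 12/2 = 6.
P₀ = 8.50 × [(1+0.06) + 6×(0.128−0.06)] / (0.123−0.06)
   = 8.50 × 1.4680 / 0.063 = 198.0635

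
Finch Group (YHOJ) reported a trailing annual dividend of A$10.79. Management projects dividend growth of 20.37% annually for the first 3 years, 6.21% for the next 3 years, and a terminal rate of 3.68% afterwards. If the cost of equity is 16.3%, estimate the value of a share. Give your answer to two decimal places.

A$139.56

Three-stage DDM. Project D₁…D_6; terminal Gordon value at t=6 with g = 0.0368; discount at r = 0.163.
D_1 = 12.9879
D_2 = 15.6336
D_3 = 18.8181
D_4 = 19.9867
D_5 = 21.2279
D_6 = 22.5462
TV_6 = 23.3759/(0.163−0.0368) = 185.2286
P₀ = Σ Dₜ/(1+r)ᵗ + TV_6/(1+r)^6 = 139.5593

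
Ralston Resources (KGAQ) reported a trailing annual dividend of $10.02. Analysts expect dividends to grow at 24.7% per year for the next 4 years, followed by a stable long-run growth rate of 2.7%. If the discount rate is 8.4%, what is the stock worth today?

$373.75

Two-stage DDM. Project D₁…D_4 at 0.247, terminal growth 0.027, discount at r = 0.084.
D_1 = 12.4949
D_2 = 15.5812
D_3 = 19.4297
D_4 = 24.2289
Terminal value at t=4: TV = D_5/(r−g) = 24.8831/(0.084−0.027) = 436.5451
P₀ = 12.4949/(1+0.084)^1 + 15.5812/(1+0.084)^2 + 19.4297/(1+0.084)^3 + 24.2289/(1+0.084)^4 + 436.5451/(1+0.084)^4 = 373.7517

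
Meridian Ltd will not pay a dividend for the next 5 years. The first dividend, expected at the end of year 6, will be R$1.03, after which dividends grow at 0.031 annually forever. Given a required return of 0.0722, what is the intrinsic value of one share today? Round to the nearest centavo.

Deferred-dividend DDM. At t=5 the remaining stream is a growing perpetuity with first payment D_6 = 1.03.
V_5 = D_6/(r−g) = 1.03/(0.0722−0.031) = 25.0000
P₀ = V_5/(1+r)^5 = 25.0000/(1+0.0722)^5 = 17.6425

R$17.64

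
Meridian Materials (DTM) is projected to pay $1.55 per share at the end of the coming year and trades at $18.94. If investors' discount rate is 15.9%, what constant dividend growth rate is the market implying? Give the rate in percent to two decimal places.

7.72%

From P₀ = D₁/(r − g), the implied growth is g = r − D₁/P₀.
g = 0.159 − 1.55/18.94 = 0.159 − 0.08184 = 0.07716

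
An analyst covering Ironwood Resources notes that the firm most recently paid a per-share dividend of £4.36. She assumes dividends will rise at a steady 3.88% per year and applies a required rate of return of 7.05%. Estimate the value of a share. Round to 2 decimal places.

£142.88

Gordon growth model: P₀ = D₁/(r − g). D₁ = 4.36 × (1 + 0.0388) = 4.5292.
P₀ = 4.5292 / (0.0705 − 0.0388) = 4.5292 / 0.0317 = 142.8760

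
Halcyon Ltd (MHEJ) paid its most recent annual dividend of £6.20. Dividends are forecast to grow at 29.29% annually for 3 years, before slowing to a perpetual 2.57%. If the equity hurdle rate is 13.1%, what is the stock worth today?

£114.67

Two-stage DDM. Project D₁…D_3 at 0.2929, terminal growth 0.0257, discount at r = 0.131.
D_1 = 8.0160
D_2 = 10.3639
D_3 = 13.3994
Terminal value at t=3: TV = D_4/(r−g) = 13.7438/(0.131−0.0257) = 130.5204
P₀ = 8.0160/(1+0.131)^1 + 10.3639/(1+0.131)^2 + 13.3994/(1+0.131)^3 + 130.5204/(1+0.131)^3 = 114.6689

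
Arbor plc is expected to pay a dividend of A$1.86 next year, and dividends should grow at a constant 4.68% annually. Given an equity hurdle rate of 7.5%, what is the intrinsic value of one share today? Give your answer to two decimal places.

A$65.96

Gordon growth model: P₀ = D₁/(r − g), with D₁ = 1.86 given directly.
P₀ = 1.8600 / (0.075 − 0.0468) = 1.8600 / 0.0282 = 65.9574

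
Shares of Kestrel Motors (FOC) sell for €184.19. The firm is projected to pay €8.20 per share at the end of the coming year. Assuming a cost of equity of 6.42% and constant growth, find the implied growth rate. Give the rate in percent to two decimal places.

From P₀ = D₁/(r − g), the implied growth is g = r − D₁/P₀.
g = 0.0642 − 8.20/184.19 = 0.0642 − 0.04452 = 0.01968

1.97%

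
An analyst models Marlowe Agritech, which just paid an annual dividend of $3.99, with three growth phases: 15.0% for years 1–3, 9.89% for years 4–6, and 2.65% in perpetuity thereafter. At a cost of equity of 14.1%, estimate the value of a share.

$56.25

Three-stage DDM. Project D₁…D_6; terminal Gordon value at t=6 with g = 0.0265; discount at r = 0.141.
D_1 = 4.5885
D_2 = 5.2768
D_3 = 6.0683
D_4 = 6.6684
D_5 = 7.3280
D_6 = 8.0527
TV_6 = 8.2661/(0.141−0.0265) = 72.1929
P₀ = Σ Dₜ/(1+r)ᵗ + TV_6/(1+r)^6 = 56.2505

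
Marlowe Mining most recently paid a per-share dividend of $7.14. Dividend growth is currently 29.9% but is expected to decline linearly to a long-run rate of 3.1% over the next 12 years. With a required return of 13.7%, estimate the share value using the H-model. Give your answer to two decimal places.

H-model: P₀ = D₀[(1+g_L) + H(g_S−g_L)]/(r−g_L), with H = 12/2 = 6.
P₀ = 7.14 × [(1+0.031) + 6×(0.299−0.031)] / (0.137−0.031)
   = 7.14 × 2.6390 / 0.106 = 177.7591

$177.76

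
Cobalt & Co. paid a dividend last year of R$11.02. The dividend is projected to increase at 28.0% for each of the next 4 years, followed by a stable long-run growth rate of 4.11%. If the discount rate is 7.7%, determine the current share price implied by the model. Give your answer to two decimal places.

Two-stage DDM. Project D₁…D_4 at 0.28, terminal growth 0.0411, discount at r = 0.077.
D_1 = 14.1056
D_2 = 18.0552
D_3 = 23.1106
D_4 = 29.5816
Terminal value at t=4: TV = D_5/(r−g) = 30.7974/(0.077−0.0411) = 857.8660
P₀ = 14.1056/(1+0.077)^1 + 18.0552/(1+0.077)^2 + 23.1106/(1+0.077)^3 + 29.5816/(1+0.077)^4 + 857.8660/(1+0.077)^4 = 706.7614

R$706.76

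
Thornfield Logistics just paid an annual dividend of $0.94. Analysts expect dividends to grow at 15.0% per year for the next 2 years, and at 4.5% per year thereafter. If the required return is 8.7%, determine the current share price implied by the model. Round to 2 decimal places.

Two-stage DDM. Project D₁…D_2 at 0.15, terminal growth 0.045, discount at r = 0.087.
D_1 = 1.0810
D_2 = 1.2431
Terminal value at t=2: TV = D_3/(r−g) = 1.2991/(0.087−0.045) = 30.9308
P₀ = 1.0810/(1+0.087)^1 + 1.2431/(1+0.087)^2 + 30.9308/(1+0.087)^2 = 28.2243

$28.22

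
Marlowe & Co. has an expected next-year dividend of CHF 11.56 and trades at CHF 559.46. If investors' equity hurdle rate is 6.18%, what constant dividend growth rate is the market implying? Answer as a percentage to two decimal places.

From P₀ = D₁/(r − g), the implied growth is g = r − D₁/P₀.
g = 0.0618 − 11.56/559.46 = 0.0618 − 0.02066 = 0.04114

4.11%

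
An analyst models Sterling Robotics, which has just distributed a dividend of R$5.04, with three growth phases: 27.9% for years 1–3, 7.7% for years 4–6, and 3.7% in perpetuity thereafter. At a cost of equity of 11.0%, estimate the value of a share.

R$142.04

Three-stage DDM. Project D₁…D_6; terminal Gordon value at t=6 with g = 0.037; discount at r = 0.11.
D_1 = 6.4462
D_2 = 8.2446
D_3 = 10.5449
D_4 = 11.3568
D_5 = 12.2313
D_6 = 13.1731
TV_6 = 13.6605/(0.11−0.037) = 187.1308
P₀ = Σ Dₜ/(1+r)ᵗ + TV_6/(1+r)^6 = 142.0397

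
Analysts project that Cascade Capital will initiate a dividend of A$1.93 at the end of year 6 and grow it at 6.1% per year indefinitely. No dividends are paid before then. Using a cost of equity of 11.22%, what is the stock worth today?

A$22.15

Deferred-dividend DDM. At t=5 the remaining stream is a growing perpetuity with first payment D_6 = 1.93.
V_5 = D_6/(r−g) = 1.93/(0.1122−0.061) = 37.6953
P₀ = V_5/(1+r)^5 = 37.6953/(1+0.1122)^5 = 22.1500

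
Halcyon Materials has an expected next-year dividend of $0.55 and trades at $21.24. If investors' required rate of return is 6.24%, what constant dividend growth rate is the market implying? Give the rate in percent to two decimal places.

From P₀ = D₁/(r − g), the implied growth is g = r − D₁/P₀.
g = 0.0624 − 0.55/21.24 = 0.0624 − 0.02589 = 0.03651

3.65%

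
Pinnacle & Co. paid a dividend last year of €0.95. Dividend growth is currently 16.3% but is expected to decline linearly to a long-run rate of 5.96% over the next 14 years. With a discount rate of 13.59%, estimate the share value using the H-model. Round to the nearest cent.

H-model: P₀ = D₀[(1+g_L) + H(g_S−g_L)]/(r−g_L), with H = 14/2 = 7.
P₀ = 0.95 × [(1+0.0596) + 7×(0.163−0.0596)] / (0.1359−0.0596)
   = 0.95 × 1.7834 / 0.0763 = 22.2048

€22.20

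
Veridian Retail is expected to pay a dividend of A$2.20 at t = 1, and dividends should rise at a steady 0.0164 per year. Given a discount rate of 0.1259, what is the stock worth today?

A$20.09

Gordon growth model: P₀ = D₁/(r − g), with D₁ = 2.20 given directly.
P₀ = 2.2000 / (0.1259 − 0.0164) = 2.2000 / 0.1095 = 20.0913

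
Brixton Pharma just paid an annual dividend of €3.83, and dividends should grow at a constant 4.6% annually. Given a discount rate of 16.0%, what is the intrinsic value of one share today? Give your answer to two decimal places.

Gordon growth model: P₀ = D₁/(r − g). D₁ = 3.83 × (1 + 0.046) = 4.0062.
P₀ = 4.0062 / (0.16 − 0.046) = 4.0062 / 0.114 = 35.1419

€35.14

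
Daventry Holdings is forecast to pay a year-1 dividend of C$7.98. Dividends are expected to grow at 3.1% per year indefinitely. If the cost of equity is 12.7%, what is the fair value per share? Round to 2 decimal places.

Gordon growth model: P₀ = D₁/(r − g), with D₁ = 7.98 given directly.
P₀ = 7.9800 / (0.127 − 0.031) = 7.9800 / 0.096 = 83.1250

C$83.12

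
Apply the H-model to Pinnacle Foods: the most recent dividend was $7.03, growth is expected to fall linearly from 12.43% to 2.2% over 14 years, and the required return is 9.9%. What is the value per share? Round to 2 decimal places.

$158.69

H-model: P₀ = D₀[(1+g_L) + H(g_S−g_L)]/(r−g_L), with H = 14/2 = 7.
P₀ = 7.03 × [(1+0.022) + 7×(0.1243−0.022)] / (0.099−0.022)
   = 7.03 × 1.7381 / 0.077 = 158.6863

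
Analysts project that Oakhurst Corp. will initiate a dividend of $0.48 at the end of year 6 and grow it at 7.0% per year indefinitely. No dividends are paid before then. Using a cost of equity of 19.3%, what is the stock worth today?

$1.61

Deferred-dividend DDM. At t=5 the remaining stream is a growing perpetuity with first payment D_6 = 0.48.
V_5 = D_6/(r−g) = 0.48/(0.193−0.07) = 3.9024
P₀ = V_5/(1+r)^5 = 3.9024/(1+0.193)^5 = 1.6149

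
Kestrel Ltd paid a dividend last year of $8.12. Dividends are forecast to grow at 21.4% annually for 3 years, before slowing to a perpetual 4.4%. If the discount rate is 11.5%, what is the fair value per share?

Two-stage DDM. Project D₁…D_3 at 0.214, terminal growth 0.044, discount at r = 0.115.
D_1 = 9.8577
D_2 = 11.9672
D_3 = 14.5282
Terminal value at t=3: TV = D_4/(r−g) = 15.1675/(0.115−0.044) = 213.6261
P₀ = 9.8577/(1+0.115)^1 + 11.9672/(1+0.115)^2 + 14.5282/(1+0.115)^3 + 213.6261/(1+0.115)^3 = 183.0571

$183.06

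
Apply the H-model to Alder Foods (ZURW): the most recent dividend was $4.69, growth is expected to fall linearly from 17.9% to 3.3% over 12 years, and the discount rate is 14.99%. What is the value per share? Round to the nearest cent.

H-model: P₀ = D₀[(1+g_L) + H(g_S−g_L)]/(r−g_L), with H = 12/2 = 6.
P₀ = 4.69 × [(1+0.033) + 6×(0.179−0.033)] / (0.1499−0.033)
   = 4.69 × 1.9090 / 0.1169 = 76.5886

$76.59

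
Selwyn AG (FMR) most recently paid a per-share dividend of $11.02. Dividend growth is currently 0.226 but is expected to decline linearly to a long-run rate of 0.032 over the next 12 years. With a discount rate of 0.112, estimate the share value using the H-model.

$302.50

H-model: P₀ = D₀[(1+g_L) + H(g_S−g_L)]/(r−g_L), with H = 12/2 = 6.
P₀ = 11.02 × [(1+0.032) + 6×(0.226−0.032)] / (0.112−0.032)
   = 11.02 × 2.1960 / 0.08 = 302.4990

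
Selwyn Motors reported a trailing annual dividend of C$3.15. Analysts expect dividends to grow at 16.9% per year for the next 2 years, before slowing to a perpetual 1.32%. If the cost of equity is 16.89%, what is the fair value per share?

Two-stage DDM. Project D₁…D_2 at 0.169, terminal growth 0.0132, discount at r = 0.1689.
D_1 = 3.6824
D_2 = 4.3047
Terminal value at t=2: TV = D_3/(r−g) = 4.3615/(0.1689−0.0132) = 28.0121
P₀ = 3.6824/(1+0.1689)^1 + 4.3047/(1+0.1689)^2 + 28.0121/(1+0.1689)^2 = 26.8026

C$26.80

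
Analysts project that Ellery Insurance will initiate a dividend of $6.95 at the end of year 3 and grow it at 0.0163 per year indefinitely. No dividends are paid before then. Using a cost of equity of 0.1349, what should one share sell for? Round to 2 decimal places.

Deferred-dividend DDM. At t=2 the remaining stream is a growing perpetuity with first payment D_3 = 6.95.
V_2 = D_3/(r−g) = 6.95/(0.1349−0.0163) = 58.6003
P₀ = V_2/(1+r)^2 = 58.6003/(1+0.1349)^2 = 45.4972

$45.50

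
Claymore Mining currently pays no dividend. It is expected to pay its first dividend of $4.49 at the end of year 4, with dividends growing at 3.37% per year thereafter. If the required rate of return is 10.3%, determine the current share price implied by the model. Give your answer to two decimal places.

Deferred-dividend DDM. At t=3 the remaining stream is a growing perpetuity with first payment D_4 = 4.49.
V_3 = D_4/(r−g) = 4.49/(0.103−0.0337) = 64.7908
P₀ = V_3/(1+r)^3 = 64.7908/(1+0.103)^3 = 48.2821

$48.28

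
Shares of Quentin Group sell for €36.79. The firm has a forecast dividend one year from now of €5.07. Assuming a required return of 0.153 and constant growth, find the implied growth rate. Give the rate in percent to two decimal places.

From P₀ = D₁/(r − g), the implied growth is g = r − D₁/P₀.
g = 0.153 − 5.07/36.79 = 0.153 − 0.13781 = 0.01519

1.52%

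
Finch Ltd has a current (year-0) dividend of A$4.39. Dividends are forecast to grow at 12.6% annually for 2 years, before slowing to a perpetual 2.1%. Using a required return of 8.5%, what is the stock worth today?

Two-stage DDM. Project D₁…D_2 at 0.126, terminal growth 0.021, discount at r = 0.085.
D_1 = 4.9431
D_2 = 5.5660
Terminal value at t=2: TV = D_3/(r−g) = 5.6829/(0.085−0.021) = 88.7947
P₀ = 4.9431/(1+0.085)^1 + 5.5660/(1+0.085)^2 + 88.7947/(1+0.085)^2 = 84.7111

A$84.71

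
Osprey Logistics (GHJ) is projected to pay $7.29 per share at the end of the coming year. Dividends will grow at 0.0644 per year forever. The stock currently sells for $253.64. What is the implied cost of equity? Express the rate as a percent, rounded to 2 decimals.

9.31%

Rearranging the constant-growth DDM: r = D₁/P₀ + g.
r = 7.2900 / 253.64 + 0.0644 = 0.02874 + 0.0644 = 0.09314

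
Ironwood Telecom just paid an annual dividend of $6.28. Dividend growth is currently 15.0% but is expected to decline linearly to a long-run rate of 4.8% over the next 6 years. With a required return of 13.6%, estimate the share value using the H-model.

$96.63

H-model: P₀ = D₀[(1+g_L) + H(g_S−g_L)]/(r−g_L), with H = 6/2 = 3.
P₀ = 6.28 × [(1+0.048) + 3×(0.15−0.048)] / (0.136−0.048)
   = 6.28 × 1.3540 / 0.088 = 96.6264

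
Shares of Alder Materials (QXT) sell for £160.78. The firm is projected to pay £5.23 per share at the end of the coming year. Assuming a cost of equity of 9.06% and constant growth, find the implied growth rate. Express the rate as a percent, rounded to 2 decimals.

From P₀ = D₁/(r − g), the implied growth is g = r − D₁/P₀.
g = 0.0906 − 5.23/160.78 = 0.0906 − 0.03253 = 0.05807

5.81%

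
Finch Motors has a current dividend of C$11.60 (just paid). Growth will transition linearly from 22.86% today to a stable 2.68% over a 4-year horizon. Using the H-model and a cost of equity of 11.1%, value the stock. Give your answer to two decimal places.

C$197.06

H-model: P₀ = D₀[(1+g_L) + H(g_S−g_L)]/(r−g_L), with H = 4/2 = 2.
P₀ = 11.60 × [(1+0.0268) + 2×(0.2286−0.0268)] / (0.111−0.0268)
   = 11.60 × 1.4304 / 0.0842 = 197.0622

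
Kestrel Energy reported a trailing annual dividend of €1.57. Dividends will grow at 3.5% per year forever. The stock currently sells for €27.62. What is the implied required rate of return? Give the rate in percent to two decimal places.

Rearranging the constant-growth DDM: r = D₁/P₀ + g.
D₁ = 1.57 × (1 + 0.035) = 1.6249.
r = 1.6249 / 27.62 + 0.035 = 0.05883 + 0.035 = 0.09383

9.38%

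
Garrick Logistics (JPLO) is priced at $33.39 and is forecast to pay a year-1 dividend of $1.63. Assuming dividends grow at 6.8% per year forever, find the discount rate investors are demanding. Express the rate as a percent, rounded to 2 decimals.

Rearranging the constant-growth DDM: r = D₁/P₀ + g.
r = 1.6300 / 33.39 + 0.068 = 0.04882 + 0.068 = 0.11682

11.68%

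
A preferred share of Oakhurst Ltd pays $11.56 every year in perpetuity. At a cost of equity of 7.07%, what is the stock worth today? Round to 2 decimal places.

$163.51

Zero-growth DDM (perpetuity): P₀ = D/r = 11.56 / 0.0707 = 163.5078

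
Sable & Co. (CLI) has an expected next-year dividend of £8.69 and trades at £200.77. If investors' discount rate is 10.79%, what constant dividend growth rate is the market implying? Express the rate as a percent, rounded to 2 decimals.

From P₀ = D₁/(r − g), the implied growth is g = r − D₁/P₀.
g = 0.1079 − 8.69/200.77 = 0.1079 − 0.04328 = 0.06462

6.46%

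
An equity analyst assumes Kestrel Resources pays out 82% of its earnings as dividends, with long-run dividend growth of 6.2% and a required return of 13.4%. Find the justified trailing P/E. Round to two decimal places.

12.09

Justified trailing P/E = b(1+g)/(r−g) = 0.82×(1+0.062)/(0.134−0.062) = 12.0950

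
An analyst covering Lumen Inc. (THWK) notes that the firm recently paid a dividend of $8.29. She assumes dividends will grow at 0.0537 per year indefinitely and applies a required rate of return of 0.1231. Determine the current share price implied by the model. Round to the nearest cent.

Gordon growth model: P₀ = D₁/(r − g). D₁ = 8.29 × (1 + 0.0537) = 8.7352.
P₀ = 8.7352 / (0.1231 − 0.0537) = 8.7352 / 0.0694 = 125.8670

$125.87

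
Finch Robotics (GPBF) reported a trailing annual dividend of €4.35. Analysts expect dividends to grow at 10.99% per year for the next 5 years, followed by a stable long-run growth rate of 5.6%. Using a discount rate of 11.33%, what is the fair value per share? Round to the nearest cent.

€100.50

Two-stage DDM. Project D₁…D_5 at 0.1099, terminal growth 0.056, discount at r = 0.1133.
D_1 = 4.8281
D_2 = 5.3587
D_3 = 5.9476
D_4 = 6.6012
D_5 = 7.3267
Terminal value at t=5: TV = D_6/(r−g) = 7.7370/(0.1133−0.056) = 135.0261
P₀ = 4.8281/(1+0.1133)^1 + 5.3587/(1+0.1133)^2 + 5.9476/(1+0.1133)^3 + 6.6012/(1+0.1133)^4 + 7.3267/(1+0.1133)^5 + 135.0261/(1+0.1133)^5 = 100.5024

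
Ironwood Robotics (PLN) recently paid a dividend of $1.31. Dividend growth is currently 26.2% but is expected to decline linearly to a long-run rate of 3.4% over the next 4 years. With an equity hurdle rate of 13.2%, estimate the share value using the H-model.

H-model: P₀ = D₀[(1+g_L) + H(g_S−g_L)]/(r−g_L), with H = 4/2 = 2.
P₀ = 1.31 × [(1+0.034) + 2×(0.262−0.034)] / (0.132−0.034)
   = 1.31 × 1.4900 / 0.098 = 19.9173

$19.92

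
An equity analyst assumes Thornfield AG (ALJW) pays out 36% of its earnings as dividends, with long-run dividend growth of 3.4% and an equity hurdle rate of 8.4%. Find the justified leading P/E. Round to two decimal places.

7.20

Justified leading P/E = b/(r−g) = 0.36/(0.084−0.034) = 7.2000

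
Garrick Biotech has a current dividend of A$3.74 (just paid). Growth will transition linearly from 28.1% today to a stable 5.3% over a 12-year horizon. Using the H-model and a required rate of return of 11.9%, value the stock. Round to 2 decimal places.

H-model: P₀ = D₀[(1+g_L) + H(g_S−g_L)]/(r−g_L), with H = 12/2 = 6.
P₀ = 3.74 × [(1+0.053) + 6×(0.281−0.053)] / (0.119−0.053)
   = 3.74 × 2.4210 / 0.066 = 137.1900

A$137.19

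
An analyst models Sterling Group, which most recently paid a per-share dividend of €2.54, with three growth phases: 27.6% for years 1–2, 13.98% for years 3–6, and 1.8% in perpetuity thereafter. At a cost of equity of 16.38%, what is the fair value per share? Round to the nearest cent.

Three-stage DDM. Project D₁…D_6; terminal Gordon value at t=6 with g = 0.018; discount at r = 0.1638.
D_1 = 3.2410
D_2 = 4.1356
D_3 = 4.7137
D_4 = 5.3727
D_5 = 6.1238
D_6 = 6.9799
TV_6 = 7.1055/(0.1638−0.018) = 48.7349
P₀ = Σ Dₜ/(1+r)ᵗ + TV_6/(1+r)^6 = 37.0490

€37.05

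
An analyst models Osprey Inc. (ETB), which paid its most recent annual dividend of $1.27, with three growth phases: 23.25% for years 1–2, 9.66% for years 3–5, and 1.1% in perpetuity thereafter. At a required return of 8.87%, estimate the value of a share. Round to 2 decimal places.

Three-stage DDM. Project D₁…D_5; terminal Gordon value at t=5 with g = 0.011; discount at r = 0.0887.
D_1 = 1.5653
D_2 = 1.9292
D_3 = 2.1156
D_4 = 2.3199
D_5 = 2.5440
TV_5 = 2.5720/(0.0887−0.011) = 33.1019
P₀ = Σ Dₜ/(1+r)ᵗ + TV_5/(1+r)^5 = 29.6623

$29.66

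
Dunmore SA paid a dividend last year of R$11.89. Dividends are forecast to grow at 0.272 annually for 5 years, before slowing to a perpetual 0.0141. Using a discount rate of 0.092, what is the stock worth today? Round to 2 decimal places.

Two-stage DDM. Project D₁…D_5 at 0.272, terminal growth 0.0141, discount at r = 0.092.
D_1 = 15.1241
D_2 = 19.2378
D_3 = 24.4705
D_4 = 31.1265
D_5 = 39.5929
Terminal value at t=5: TV = D_6/(r−g) = 40.1512/(0.092−0.0141) = 515.4194
P₀ = 15.1241/(1+0.092)^1 + 19.2378/(1+0.092)^2 + 24.4705/(1+0.092)^3 + 31.1265/(1+0.092)^4 + 39.5929/(1+0.092)^5 + 515.4194/(1+0.092)^5 = 428.0932

R$428.09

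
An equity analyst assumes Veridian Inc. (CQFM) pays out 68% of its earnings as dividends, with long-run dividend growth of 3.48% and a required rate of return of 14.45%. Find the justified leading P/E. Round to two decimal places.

Justified leading P/E = b/(r−g) = 0.68/(0.1445−0.0348) = 6.1987

6.20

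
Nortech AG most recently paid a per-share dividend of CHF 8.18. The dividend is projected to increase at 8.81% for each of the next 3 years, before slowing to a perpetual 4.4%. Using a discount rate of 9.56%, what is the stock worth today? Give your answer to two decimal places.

CHF 186.33

Two-stage DDM. Project D₁…D_3 at 0.0881, terminal growth 0.044, discount at r = 0.0956.
D_1 = 8.9007
D_2 = 9.6848
D_3 = 10.5380
Terminal value at t=3: TV = D_4/(r−g) = 11.0017/(0.0956−0.044) = 213.2115
P₀ = 8.9007/(1+0.0956)^1 + 9.6848/(1+0.0956)^2 + 10.5380/(1+0.0956)^3 + 213.2115/(1+0.0956)^3 = 186.3322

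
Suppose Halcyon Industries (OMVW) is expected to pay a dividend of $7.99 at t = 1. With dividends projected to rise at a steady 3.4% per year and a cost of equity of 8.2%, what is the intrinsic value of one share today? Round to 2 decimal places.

Gordon growth model: P₀ = D₁/(r − g), with D₁ = 7.99 given directly.
P₀ = 7.9900 / (0.082 − 0.034) = 7.9900 / 0.048 = 166.4583

$166.46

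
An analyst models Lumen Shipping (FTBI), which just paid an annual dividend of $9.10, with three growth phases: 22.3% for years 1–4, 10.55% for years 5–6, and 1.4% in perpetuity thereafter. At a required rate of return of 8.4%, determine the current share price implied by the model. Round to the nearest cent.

Three-stage DDM. Project D₁…D_6; terminal Gordon value at t=6 with g = 0.014; discount at r = 0.084.
D_1 = 11.1293
D_2 = 13.6111
D_3 = 16.6464
D_4 = 20.3586
D_5 = 22.5064
D_6 = 24.8808
TV_6 = 25.2292/(0.084−0.014) = 360.4165
P₀ = Σ Dₜ/(1+r)ᵗ + TV_6/(1+r)^6 = 302.1767

$302.18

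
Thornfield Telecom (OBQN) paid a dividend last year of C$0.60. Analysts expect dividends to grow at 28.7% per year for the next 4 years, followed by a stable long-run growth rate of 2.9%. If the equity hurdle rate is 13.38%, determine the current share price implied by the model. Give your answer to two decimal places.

Two-stage DDM. Project D₁…D_4 at 0.287, terminal growth 0.029, discount at r = 0.1338.
D_1 = 0.7722
D_2 = 0.9938
D_3 = 1.2790
D_4 = 1.6461
Terminal value at t=4: TV = D_5/(r−g) = 1.6939/(0.1338−0.029) = 16.1629
P₀ = 0.7722/(1+0.1338)^1 + 0.9938/(1+0.1338)^2 + 1.2790/(1+0.1338)^3 + 1.6461/(1+0.1338)^4 + 16.1629/(1+0.1338)^4 = 13.1087

C$13.11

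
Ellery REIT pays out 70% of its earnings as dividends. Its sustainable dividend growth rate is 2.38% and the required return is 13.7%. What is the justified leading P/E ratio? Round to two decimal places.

Justified leading P/E = b/(r−g) = 0.70/(0.137−0.0238) = 6.1837

6.18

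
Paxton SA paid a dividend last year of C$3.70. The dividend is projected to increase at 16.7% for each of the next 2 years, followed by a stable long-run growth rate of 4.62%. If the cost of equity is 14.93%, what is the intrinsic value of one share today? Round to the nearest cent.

Two-stage DDM. Project D₁…D_2 at 0.167, terminal growth 0.0462, discount at r = 0.1493.
D_1 = 4.3179
D_2 = 5.0390
Terminal value at t=2: TV = D_3/(r−g) = 5.2718/(0.1493−0.0462) = 51.1328
P₀ = 4.3179/(1+0.1493)^1 + 5.0390/(1+0.1493)^2 + 51.1328/(1+0.1493)^2 = 46.2827

C$46.28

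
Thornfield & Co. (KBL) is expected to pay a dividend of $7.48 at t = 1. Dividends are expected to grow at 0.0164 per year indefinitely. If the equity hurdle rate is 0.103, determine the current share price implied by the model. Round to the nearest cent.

Gordon growth model: P₀ = D₁/(r − g), with D₁ = 7.48 given directly.
P₀ = 7.4800 / (0.103 − 0.0164) = 7.4800 / 0.0866 = 86.3741

$86.37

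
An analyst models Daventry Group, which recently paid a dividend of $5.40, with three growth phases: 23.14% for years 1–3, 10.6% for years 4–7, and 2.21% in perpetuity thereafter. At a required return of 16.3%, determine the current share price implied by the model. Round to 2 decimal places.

Three-stage DDM. Project D₁…D_7; terminal Gordon value at t=7 with g = 0.0221; discount at r = 0.163.
D_1 = 6.6496
D_2 = 8.1883
D_3 = 10.0830
D_4 = 11.1518
D_5 = 12.3339
D_6 = 13.6413
D_7 = 15.0873
TV_7 = 15.4207/(0.163−0.0221) = 109.4445
P₀ = Σ Dₜ/(1+r)ᵗ + TV_7/(1+r)^7 = 78.8605

$78.86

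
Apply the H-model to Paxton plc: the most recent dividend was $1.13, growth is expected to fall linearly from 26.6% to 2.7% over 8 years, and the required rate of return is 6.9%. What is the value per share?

$53.35

H-model: P₀ = D₀[(1+g_L) + H(g_S−g_L)]/(r−g_L), with H = 8/2 = 4.
P₀ = 1.13 × [(1+0.027) + 4×(0.266−0.027)] / (0.069−0.027)
   = 1.13 × 1.9830 / 0.042 = 53.3521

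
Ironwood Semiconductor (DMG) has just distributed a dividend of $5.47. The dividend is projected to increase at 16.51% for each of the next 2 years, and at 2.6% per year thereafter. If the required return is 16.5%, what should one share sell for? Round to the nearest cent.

Two-stage DDM. Project D₁…D_2 at 0.1651, terminal growth 0.026, discount at r = 0.165.
D_1 = 6.3731
D_2 = 7.4253
Terminal value at t=2: TV = D_3/(r−g) = 7.6184/(0.165−0.026) = 54.8083
P₀ = 6.3731/(1+0.165)^1 + 7.4253/(1+0.165)^2 + 54.8083/(1+0.165)^2 = 51.3240

$51.32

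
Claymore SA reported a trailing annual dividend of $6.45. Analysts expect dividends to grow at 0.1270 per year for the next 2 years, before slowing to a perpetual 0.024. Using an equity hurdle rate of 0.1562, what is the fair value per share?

$59.88

Two-stage DDM. Project D₁…D_2 at 0.127, terminal growth 0.024, discount at r = 0.1562.
D_1 = 7.2691
D_2 = 8.1923
Terminal value at t=2: TV = D_3/(r−g) = 8.3889/(0.1562−0.024) = 63.4565
P₀ = 7.2691/(1+0.1562)^1 + 8.1923/(1+0.1562)^2 + 63.4565/(1+0.1562)^2 = 59.8844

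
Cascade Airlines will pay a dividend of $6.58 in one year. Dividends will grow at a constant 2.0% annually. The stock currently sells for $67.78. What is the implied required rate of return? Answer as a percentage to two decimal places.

Rearranging the constant-growth DDM: r = D₁/P₀ + g.
r = 6.5800 / 67.78 + 0.02 = 0.09708 + 0.02 = 0.11708

11.71%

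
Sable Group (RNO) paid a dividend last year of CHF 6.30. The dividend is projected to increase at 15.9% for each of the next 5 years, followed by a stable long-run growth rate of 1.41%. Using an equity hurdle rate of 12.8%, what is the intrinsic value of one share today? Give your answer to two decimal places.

Two-stage DDM. Project D₁…D_5 at 0.159, terminal growth 0.0141, discount at r = 0.128.
D_1 = 7.3017
D_2 = 8.4627
D_3 = 9.8082
D_4 = 11.3677
D_5 = 13.1752
Terminal value at t=5: TV = D_6/(r−g) = 13.3610/(0.128−0.0141) = 117.3045
P₀ = 7.3017/(1+0.128)^1 + 8.4627/(1+0.128)^2 + 9.8082/(1+0.128)^3 + 11.3677/(1+0.128)^4 + 13.1752/(1+0.128)^5 + 117.3045/(1+0.128)^5 = 98.4289

CHF 98.43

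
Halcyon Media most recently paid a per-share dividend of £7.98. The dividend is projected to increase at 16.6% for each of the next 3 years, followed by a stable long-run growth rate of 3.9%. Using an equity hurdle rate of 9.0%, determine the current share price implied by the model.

£226.44

Two-stage DDM. Project D₁…D_3 at 0.166, terminal growth 0.039, discount at r = 0.09.
D_1 = 9.3047
D_2 = 10.8493
D_3 = 12.6502
Terminal value at t=3: TV = D_4/(r−g) = 13.1436/(0.09−0.039) = 257.7175
P₀ = 9.3047/(1+0.09)^1 + 10.8493/(1+0.09)^2 + 12.6502/(1+0.09)^3 + 257.7175/(1+0.09)^3 = 226.4415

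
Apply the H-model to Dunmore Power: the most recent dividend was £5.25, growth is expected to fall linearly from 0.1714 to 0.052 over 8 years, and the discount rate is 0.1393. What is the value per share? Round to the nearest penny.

H-model: P₀ = D₀[(1+g_L) + H(g_S−g_L)]/(r−g_L), with H = 8/2 = 4.
P₀ = 5.25 × [(1+0.052) + 4×(0.1714−0.052)] / (0.1393−0.052)
   = 5.25 × 1.5296 / 0.0873 = 91.9863

£91.99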